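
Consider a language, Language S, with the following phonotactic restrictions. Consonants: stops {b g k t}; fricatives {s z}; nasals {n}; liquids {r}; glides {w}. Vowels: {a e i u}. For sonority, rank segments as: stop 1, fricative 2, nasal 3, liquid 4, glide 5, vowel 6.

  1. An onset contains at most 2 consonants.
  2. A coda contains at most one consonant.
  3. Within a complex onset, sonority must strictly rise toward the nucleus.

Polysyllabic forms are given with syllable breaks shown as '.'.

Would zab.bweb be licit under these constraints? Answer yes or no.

zab.bweb — σ1 onset /z/, coda /b/ ok; σ2 onset /bw/ (1→5 rises), coda /b/ ok → licit

yes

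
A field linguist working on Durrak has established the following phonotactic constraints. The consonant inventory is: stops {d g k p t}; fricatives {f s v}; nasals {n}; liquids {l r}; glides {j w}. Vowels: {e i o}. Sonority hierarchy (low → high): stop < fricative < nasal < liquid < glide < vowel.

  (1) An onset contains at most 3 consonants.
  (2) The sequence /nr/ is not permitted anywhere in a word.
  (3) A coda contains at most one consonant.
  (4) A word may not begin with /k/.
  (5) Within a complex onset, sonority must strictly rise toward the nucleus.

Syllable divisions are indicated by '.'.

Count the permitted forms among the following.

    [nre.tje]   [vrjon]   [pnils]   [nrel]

1

[nre.tje] — violates constraint 2: contains banned sequence /nr/ → not permitted
[vrjon] — σ1 onset /vrj/ (2→4→5 rises), coda /n/ ok → permitted
[pnils] — violates constraint 3: syllable 1 coda /ls/ has 2 consonants (> 1) → not permitted
[nrel] — violates constraint 2: contains banned sequence /nr/ → not permitted
Permitted: [vrjon] → 1.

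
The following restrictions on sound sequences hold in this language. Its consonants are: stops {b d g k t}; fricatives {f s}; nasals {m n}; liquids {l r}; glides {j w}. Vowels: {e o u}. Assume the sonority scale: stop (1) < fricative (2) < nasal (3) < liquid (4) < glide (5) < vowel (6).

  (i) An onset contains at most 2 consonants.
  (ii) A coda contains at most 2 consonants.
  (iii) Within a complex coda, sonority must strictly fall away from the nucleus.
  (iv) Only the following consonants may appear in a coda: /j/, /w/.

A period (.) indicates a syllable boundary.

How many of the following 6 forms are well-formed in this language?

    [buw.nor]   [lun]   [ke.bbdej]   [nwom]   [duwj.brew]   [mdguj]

[buw.nor] — violates constraint (iv): syllable 2 coda contains /r/, which is not a licensed coda consonant → ill-formed
[lun] — violates constraint (iv): syllable 1 coda contains /n/, which is not a licensed coda consonant → ill-formed
[ke.bbdej] — violates constraint (i): syllable 2 onset /bbd/ has 3 consonants (> 2) → ill-formed
[nwom] — violates constraint (iv): syllable 1 coda contains /m/, which is not a licensed coda consonant → ill-formed
[duwj.brew] — violates constraint (iii): syllable 1 coda /wj/: /w/ (glide, 5) → /j/ (glide, 5) does not fall → ill-formed
[mdguj] — violates constraint (i): syllable 1 onset /mdg/ has 3 consonants (> 2) → ill-formed
No form is well-formed → 0.

0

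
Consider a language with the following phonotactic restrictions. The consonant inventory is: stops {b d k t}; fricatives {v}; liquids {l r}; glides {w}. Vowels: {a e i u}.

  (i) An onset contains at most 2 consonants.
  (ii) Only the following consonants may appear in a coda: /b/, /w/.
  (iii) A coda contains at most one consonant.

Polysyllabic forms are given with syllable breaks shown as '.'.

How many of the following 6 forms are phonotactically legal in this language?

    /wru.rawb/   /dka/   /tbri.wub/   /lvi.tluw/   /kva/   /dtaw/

4

/wru.rawb/ — violates constraint (iii): syllable 2 coda /wb/ has 2 consonants (> 1) → phonotactically illegal
/dka/ — σ1 onset /dk/ (2C), coda /∅/ ok → phonotactically legal
/tbri.wub/ — violates constraint (i): syllable 1 onset /tbr/ has 3 consonants (> 2) → phonotactically illegal
/lvi.tluw/ — σ1 onset /lv/ (2C), coda /∅/ ok; σ2 onset /tl/ (2C), coda /w/ ok → phonotactically legal
/kva/ — σ1 onset /kv/ (2C), coda /∅/ ok → phonotactically legal
/dtaw/ — σ1 onset /dt/ (2C), coda /w/ ok → phonotactically legal
Phonotactically legal: /dka/, /lvi.tluw/, /kva/, /dtaw/ → 4.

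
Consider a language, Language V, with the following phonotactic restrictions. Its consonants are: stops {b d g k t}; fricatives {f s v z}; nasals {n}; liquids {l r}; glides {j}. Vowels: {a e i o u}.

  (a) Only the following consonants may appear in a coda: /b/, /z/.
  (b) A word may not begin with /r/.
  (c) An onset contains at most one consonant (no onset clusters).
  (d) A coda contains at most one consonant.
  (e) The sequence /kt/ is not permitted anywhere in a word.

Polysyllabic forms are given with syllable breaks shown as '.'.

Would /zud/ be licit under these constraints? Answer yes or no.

/zud/ — violates constraint (a): syllable 1 coda contains /d/, which is not a licensed coda consonant → illicit

no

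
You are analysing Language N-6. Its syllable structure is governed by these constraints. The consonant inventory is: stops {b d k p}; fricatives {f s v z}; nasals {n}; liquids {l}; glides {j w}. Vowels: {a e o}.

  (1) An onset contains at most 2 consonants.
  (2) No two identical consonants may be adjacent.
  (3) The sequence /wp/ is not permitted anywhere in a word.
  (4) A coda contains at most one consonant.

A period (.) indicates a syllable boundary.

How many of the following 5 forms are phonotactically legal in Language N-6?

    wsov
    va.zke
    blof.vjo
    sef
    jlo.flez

wsov — σ1 onset /ws/ (2C), coda /v/ ok → phonotactically legal
va.zke — σ1 onset /v/, coda /∅/ ok; σ2 onset /zk/ (2C), coda /∅/ ok → phonotactically legal
blof.vjo — σ1 onset /bl/ (2C), coda /f/ ok; σ2 onset /vj/ (2C), coda /∅/ ok → phonotactically legal
sef — σ1 onset /s/, coda /f/ ok → phonotactically legal
jlo.flez — σ1 onset /jl/ (2C), coda /∅/ ok; σ2 onset /fl/ (2C), coda /z/ ok → phonotactically legal
Phonotactically legal: wsov, va.zke, blof.vjo, sef, jlo.flez → 5.

5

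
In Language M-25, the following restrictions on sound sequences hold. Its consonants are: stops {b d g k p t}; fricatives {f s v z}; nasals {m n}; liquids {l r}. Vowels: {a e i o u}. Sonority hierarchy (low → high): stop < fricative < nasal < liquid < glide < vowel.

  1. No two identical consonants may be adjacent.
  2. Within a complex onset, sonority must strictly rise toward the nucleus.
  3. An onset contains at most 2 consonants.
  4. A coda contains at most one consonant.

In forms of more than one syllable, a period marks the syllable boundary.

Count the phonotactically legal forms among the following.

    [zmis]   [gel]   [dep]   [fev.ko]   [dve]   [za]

[zmis] — σ1 onset /zm/ (2→3 rises), coda /s/ ok → phonotactically legal
[gel] — σ1 onset /g/, coda /l/ ok → phonotactically legal
[dep] — σ1 onset /d/, coda /p/ ok → phonotactically legal
[fev.ko] — σ1 onset /f/, coda /v/ ok; σ2 onset /k/, coda /∅/ ok → phonotactically legal
[dve] — σ1 onset /dv/ (1→2 rises), coda /∅/ ok → phonotactically legal
[za] — σ1 onset /z/, coda /∅/ ok → phonotactically legal
Phonotactically legal: [zmis], [gel], [dep], [fev.ko], [dve], [za] → 6.

6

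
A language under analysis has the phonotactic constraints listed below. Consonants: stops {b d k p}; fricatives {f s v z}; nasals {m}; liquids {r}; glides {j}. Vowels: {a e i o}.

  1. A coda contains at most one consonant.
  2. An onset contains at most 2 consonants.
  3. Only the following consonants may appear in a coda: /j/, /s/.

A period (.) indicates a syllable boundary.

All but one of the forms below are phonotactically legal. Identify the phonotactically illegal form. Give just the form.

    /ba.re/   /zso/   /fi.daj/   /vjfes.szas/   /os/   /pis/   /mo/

/ba.re/ — σ1 onset /b/, coda /∅/ ok; σ2 onset /r/, coda /∅/ ok → phonotactically legal
/zso/ — σ1 onset /zs/ (2C), coda /∅/ ok → phonotactically legal
/fi.daj/ — σ1 onset /f/, coda /∅/ ok; σ2 onset /d/, coda /j/ ok → phonotactically legal
/vjfes.szas/ — violates constraint 2: syllable 1 onset /vjf/ has 3 consonants (> 2) → phonotactically illegal
/os/ — σ1 onset /∅/, coda /s/ ok → phonotactically legal
/pis/ — σ1 onset /p/, coda /s/ ok → phonotactically legal
/mo/ — σ1 onset /m/, coda /∅/ ok → phonotactically legal

/vjfes.szas/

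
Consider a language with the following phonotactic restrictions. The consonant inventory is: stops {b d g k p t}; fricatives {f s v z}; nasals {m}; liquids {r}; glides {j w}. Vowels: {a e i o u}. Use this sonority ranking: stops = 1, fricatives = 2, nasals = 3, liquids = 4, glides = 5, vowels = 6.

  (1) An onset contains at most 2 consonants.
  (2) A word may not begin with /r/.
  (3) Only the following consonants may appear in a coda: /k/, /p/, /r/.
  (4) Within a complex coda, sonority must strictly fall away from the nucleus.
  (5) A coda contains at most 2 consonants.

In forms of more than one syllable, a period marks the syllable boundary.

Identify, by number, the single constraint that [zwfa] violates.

[zwfa]: syllable 1 onset /zwf/ has 3 consonants (> 2).
This is a violation of constraint 1: "An onset contains at most 2 consonants."
The remaining constraints (2, 3, 4, 5) are satisfied.

1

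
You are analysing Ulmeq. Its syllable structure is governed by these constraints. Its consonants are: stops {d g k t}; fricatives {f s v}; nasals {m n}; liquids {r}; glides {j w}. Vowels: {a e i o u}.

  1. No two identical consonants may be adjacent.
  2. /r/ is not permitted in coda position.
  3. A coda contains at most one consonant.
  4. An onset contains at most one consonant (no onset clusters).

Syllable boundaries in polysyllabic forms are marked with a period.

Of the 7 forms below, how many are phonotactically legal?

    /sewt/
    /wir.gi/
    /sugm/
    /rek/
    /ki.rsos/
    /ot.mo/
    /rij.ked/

/sewt/ — violates constraint 3: syllable 1 coda /wt/ has 2 consonants (> 1) → phonotactically illegal
/wir.gi/ — violates constraint 2: syllable 1 coda contains /r/ → phonotactically illegal
/sugm/ — violates constraint 3: syllable 1 coda /gm/ has 2 consonants (> 1) → phonotactically illegal
/rek/ — σ1 onset /r/, coda /k/ ok → phonotactically legal
/ki.rsos/ — violates constraint 4: syllable 2 onset /rs/ has 2 consonants (> 1) → phonotactically illegal
/ot.mo/ — σ1 onset /∅/, coda /t/ ok; σ2 onset /m/, coda /∅/ ok → phonotactically legal
/rij.ked/ — σ1 onset /r/, coda /j/ ok; σ2 onset /k/, coda /d/ ok → phonotactically legal
Phonotactically legal: /rek/, /ot.mo/, /rij.ked/ → 3.

3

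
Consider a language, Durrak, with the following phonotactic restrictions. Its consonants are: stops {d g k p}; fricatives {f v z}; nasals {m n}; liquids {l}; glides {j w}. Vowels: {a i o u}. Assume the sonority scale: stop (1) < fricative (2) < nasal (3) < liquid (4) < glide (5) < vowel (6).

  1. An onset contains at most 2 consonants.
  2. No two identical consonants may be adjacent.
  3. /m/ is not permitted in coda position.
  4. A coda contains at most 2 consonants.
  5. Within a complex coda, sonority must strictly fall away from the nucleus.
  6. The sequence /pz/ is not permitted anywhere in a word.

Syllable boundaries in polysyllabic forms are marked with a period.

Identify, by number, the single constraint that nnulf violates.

2

nnulf: adjacent identical consonants /nn/.
This is a violation of constraint 2: "No two identical consonants may be adjacent."
The remaining constraints (1, 3, 4, 5, 6) are satisfied.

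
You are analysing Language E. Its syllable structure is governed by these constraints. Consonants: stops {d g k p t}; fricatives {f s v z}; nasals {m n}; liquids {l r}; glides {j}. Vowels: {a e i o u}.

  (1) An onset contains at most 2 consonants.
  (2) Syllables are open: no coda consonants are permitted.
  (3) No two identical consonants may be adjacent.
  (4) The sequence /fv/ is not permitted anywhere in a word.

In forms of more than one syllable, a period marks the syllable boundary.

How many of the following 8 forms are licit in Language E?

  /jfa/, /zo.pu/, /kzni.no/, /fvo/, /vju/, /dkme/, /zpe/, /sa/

/jfa/ — σ1 onset /jf/ (2C), coda /∅/ ok → licit
/zo.pu/ — σ1 onset /z/, coda /∅/ ok; σ2 onset /p/, coda /∅/ ok → licit
/kzni.no/ — violates constraint 1: syllable 1 onset /kzn/ has 3 consonants (> 2) → illicit
/fvo/ — violates constraint 4: contains banned sequence /fv/ → illicit
/vju/ — σ1 onset /vj/ (2C), coda /∅/ ok → licit
/dkme/ — violates constraint 1: syllable 1 onset /dkm/ has 3 consonants (> 2) → illicit
/zpe/ — σ1 onset /zp/ (2C), coda /∅/ ok → licit
/sa/ — σ1 onset /s/, coda /∅/ ok → licit
Licit: /jfa/, /zo.pu/, /vju/, /zpe/, /sa/ → 5.

5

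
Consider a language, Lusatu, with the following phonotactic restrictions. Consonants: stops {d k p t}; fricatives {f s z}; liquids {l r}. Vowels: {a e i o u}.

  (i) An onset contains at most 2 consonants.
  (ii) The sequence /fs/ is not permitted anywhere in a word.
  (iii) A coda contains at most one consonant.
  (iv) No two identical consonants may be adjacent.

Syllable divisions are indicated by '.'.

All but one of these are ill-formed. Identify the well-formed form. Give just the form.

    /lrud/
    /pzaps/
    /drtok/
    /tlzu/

/lrud/

/lrud/ — σ1 onset /lr/ (2C), coda /d/ ok → well-formed
/pzaps/ — violates constraint (iii): syllable 1 coda /ps/ has 2 consonants (> 1) → ill-formed
/drtok/ — violates constraint (i): syllable 1 onset /drt/ has 3 consonants (> 2) → ill-formed
/tlzu/ — violates constraint (i): syllable 1 onset /tlz/ has 3 consonants (> 2) → ill-formed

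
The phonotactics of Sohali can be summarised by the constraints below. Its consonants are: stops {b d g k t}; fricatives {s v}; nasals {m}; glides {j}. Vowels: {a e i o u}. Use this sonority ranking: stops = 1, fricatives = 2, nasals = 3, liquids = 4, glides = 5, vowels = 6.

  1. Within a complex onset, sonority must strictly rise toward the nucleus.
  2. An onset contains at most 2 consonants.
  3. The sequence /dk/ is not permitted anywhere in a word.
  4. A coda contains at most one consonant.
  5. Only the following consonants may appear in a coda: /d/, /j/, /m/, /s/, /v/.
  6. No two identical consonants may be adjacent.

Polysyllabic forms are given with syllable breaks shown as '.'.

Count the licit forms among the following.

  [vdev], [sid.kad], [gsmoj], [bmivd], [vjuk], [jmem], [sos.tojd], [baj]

[vdev] — violates constraint 1: syllable 1 onset /vd/: /v/ (fricative, 2) → /d/ (stop, 1) does not rise → illicit
[sid.kad] — violates constraint 3: contains banned sequence /dk/ → illicit
[gsmoj] — violates constraint 2: syllable 1 onset /gsm/ has 3 consonants (> 2) → illicit
[bmivd] — violates constraint 4: syllable 1 coda /vd/ has 2 consonants (> 1) → illicit
[vjuk] — violates constraint 5: syllable 1 coda contains /k/, which is not a licensed coda consonant → illicit
[jmem] — violates constraint 1: syllable 1 onset /jm/: /j/ (glide, 5) → /m/ (nasal, 3) does not rise → illicit
[sos.tojd] — violates constraint 4: syllable 2 coda /jd/ has 2 consonants (> 1) → illicit
[baj] — σ1 onset /b/, coda /j/ ok → licit
Licit: [baj] → 1.

1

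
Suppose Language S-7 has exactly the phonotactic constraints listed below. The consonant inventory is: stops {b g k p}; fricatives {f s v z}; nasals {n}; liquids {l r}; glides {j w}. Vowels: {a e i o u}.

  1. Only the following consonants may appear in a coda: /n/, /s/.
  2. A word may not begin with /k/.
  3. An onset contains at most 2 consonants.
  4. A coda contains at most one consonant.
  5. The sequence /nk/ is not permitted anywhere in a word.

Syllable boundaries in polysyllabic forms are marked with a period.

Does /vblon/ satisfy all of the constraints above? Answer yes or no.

/vblon/ — violates constraint 3: syllable 1 onset /vbl/ has 3 consonants (> 2) → ill-formed

no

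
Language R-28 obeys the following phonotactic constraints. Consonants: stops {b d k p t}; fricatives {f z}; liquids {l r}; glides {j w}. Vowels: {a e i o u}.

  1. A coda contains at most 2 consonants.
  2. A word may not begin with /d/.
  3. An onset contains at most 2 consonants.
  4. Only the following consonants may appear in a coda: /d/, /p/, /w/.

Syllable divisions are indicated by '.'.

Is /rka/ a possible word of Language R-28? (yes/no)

yes

/rka/ — σ1 onset /rk/ (2C), coda /∅/ ok → well-formed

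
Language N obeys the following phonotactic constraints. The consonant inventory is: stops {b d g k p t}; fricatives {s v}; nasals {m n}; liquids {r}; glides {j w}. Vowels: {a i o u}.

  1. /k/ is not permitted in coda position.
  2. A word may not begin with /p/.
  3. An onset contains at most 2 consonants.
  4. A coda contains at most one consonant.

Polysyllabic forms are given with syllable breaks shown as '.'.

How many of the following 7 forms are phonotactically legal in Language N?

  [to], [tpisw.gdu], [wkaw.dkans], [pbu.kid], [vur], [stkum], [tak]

[to] — σ1 onset /t/, coda /∅/ ok → phonotactically legal
[tpisw.gdu] — violates constraint 4: syllable 1 coda /sw/ has 2 consonants (> 1) → phonotactically illegal
[wkaw.dkans] — violates constraint 4: syllable 2 coda /ns/ has 2 consonants (> 1) → phonotactically illegal
[pbu.kid] — violates constraint 2: word begins with /p/ → phonotactically illegal
[vur] — σ1 onset /v/, coda /r/ ok → phonotactically legal
[stkum] — violates constraint 3: syllable 1 onset /stk/ has 3 consonants (> 2) → phonotactically illegal
[tak] — violates constraint 1: syllable 1 coda contains /k/ → phonotactically illegal
Phonotactically legal: [to], [vur] → 2.

2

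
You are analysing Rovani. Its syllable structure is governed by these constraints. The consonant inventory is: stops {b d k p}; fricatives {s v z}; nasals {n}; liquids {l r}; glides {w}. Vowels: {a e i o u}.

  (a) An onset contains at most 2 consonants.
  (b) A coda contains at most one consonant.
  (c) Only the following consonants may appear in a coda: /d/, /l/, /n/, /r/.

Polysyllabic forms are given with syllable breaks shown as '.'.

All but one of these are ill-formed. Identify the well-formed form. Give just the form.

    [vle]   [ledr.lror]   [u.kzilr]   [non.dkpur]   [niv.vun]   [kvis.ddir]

[vle] — σ1 onset /vl/ (2C), coda /∅/ ok → well-formed
[ledr.lror] — violates constraint (b): syllable 1 coda /dr/ has 2 consonants (> 1) → ill-formed
[u.kzilr] — violates constraint (b): syllable 2 coda /lr/ has 2 consonants (> 1) → ill-formed
[non.dkpur] — violates constraint (a): syllable 2 onset /dkp/ has 3 consonants (> 2) → ill-formed
[niv.vun] — violates constraint (c): syllable 1 coda contains /v/, which is not a licensed coda consonant → ill-formed
[kvis.ddir] — violates constraint (c): syllable 1 coda contains /s/, which is not a licensed coda consonant → ill-formed

[vle]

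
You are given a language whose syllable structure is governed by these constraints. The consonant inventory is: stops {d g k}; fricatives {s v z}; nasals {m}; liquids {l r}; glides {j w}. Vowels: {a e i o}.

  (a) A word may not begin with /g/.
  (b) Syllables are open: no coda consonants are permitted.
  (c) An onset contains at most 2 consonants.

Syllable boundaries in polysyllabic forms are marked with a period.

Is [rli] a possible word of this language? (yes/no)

yes

[rli] — σ1 onset /rl/ (2C), coda /∅/ ok → phonotactically legal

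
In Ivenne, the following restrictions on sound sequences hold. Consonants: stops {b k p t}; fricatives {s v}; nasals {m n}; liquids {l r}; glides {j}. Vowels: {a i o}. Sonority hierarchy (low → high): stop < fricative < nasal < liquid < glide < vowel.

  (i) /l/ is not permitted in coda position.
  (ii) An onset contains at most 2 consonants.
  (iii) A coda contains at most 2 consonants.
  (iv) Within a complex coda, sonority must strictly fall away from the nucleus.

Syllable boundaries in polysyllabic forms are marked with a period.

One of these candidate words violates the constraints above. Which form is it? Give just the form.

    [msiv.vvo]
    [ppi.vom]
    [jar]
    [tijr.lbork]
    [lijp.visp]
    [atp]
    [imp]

[atp]

[msiv.vvo] — σ1 onset /ms/ (2C), coda /v/ ok; σ2 onset /vv/ (2C), coda /∅/ ok → well-formed
[ppi.vom] — σ1 onset /pp/ (2C), coda /∅/ ok; σ2 onset /v/, coda /m/ ok → well-formed
[jar] — σ1 onset /j/, coda /r/ ok → well-formed
[tijr.lbork] — σ1 onset /t/, coda /jr/ (5→4 falls) ok; σ2 onset /lb/ (2C), coda /rk/ (4→1 falls) ok → well-formed
[lijp.visp] — σ1 onset /l/, coda /jp/ (5→1 falls) ok; σ2 onset /v/, coda /sp/ (2→1 falls) ok → well-formed
[atp] — violates constraint (iv): syllable 1 coda /tp/: /t/ (stop, 1) → /p/ (stop, 1) does not fall → ill-formed
[imp] — σ1 onset /∅/, coda /mp/ (3→1 falls) ok → well-formed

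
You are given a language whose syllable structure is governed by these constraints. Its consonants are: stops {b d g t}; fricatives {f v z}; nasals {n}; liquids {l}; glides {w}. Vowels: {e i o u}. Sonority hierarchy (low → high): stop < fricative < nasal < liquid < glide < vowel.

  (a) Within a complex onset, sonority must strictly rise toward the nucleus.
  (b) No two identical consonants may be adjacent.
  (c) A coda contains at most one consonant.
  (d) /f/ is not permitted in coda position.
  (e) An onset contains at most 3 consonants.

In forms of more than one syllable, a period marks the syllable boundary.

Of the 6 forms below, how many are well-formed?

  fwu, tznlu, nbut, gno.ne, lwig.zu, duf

3

fwu — σ1 onset /fw/ (2→5 rises), coda /∅/ ok → well-formed
tznlu — violates constraint (e): syllable 1 onset /tznl/ has 4 consonants (> 3) → ill-formed
nbut — violates constraint (a): syllable 1 onset /nb/: /n/ (nasal, 3) → /b/ (stop, 1) does not rise → ill-formed
gno.ne — σ1 onset /gn/ (1→3 rises), coda /∅/ ok; σ2 onset /n/, coda /∅/ ok → well-formed
lwig.zu — σ1 onset /lw/ (4→5 rises), coda /g/ ok; σ2 onset /z/, coda /∅/ ok → well-formed
duf — violates constraint (d): syllable 1 coda contains /f/ → ill-formed
Well-formed: fwu, gno.ne, lwig.zu → 3.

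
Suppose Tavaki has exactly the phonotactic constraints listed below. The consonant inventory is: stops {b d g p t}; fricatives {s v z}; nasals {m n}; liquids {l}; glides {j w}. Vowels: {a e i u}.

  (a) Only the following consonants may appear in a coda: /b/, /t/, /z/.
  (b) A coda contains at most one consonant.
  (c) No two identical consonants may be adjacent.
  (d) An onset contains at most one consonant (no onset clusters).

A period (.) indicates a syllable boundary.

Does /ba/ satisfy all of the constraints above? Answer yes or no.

yes

/ba/ — σ1 onset /b/, coda /∅/ ok → permitted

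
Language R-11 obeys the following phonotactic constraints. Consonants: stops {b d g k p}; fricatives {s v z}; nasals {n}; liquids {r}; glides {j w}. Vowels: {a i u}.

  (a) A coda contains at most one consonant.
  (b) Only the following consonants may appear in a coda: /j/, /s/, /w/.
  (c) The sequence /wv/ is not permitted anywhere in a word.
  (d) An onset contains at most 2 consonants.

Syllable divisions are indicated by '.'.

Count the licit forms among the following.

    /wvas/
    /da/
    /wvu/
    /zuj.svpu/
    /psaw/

/wvas/ — violates constraint (c): contains banned sequence /wv/ → illicit
/da/ — σ1 onset /d/, coda /∅/ ok → licit
/wvu/ — violates constraint (c): contains banned sequence /wv/ → illicit
/zuj.svpu/ — violates constraint (d): syllable 2 onset /svp/ has 3 consonants (> 2) → illicit
/psaw/ — σ1 onset /ps/ (2C), coda /w/ ok → licit
Licit: /da/, /psaw/ → 2.

2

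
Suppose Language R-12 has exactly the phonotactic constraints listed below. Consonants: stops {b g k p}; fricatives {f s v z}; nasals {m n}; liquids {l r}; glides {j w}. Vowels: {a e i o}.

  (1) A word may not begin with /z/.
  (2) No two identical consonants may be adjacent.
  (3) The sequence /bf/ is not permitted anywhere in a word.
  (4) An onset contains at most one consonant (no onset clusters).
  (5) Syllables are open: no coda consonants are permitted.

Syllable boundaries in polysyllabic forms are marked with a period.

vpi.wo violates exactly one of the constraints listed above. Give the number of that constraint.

4

vpi.wo: syllable 1 onset /vp/ has 2 consonants (> 1).
This is a violation of constraint 4: "An onset contains at most one consonant (no onset clusters)."
The remaining constraints (1, 2, 3, 5) are satisfied.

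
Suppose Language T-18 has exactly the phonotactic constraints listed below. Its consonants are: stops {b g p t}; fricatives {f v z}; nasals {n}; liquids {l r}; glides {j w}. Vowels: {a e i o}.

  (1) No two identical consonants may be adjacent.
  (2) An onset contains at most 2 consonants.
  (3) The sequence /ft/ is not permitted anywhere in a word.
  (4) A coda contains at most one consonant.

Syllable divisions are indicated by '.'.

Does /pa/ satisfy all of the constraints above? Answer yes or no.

yes

/pa/ — σ1 onset /p/, coda /∅/ ok → licit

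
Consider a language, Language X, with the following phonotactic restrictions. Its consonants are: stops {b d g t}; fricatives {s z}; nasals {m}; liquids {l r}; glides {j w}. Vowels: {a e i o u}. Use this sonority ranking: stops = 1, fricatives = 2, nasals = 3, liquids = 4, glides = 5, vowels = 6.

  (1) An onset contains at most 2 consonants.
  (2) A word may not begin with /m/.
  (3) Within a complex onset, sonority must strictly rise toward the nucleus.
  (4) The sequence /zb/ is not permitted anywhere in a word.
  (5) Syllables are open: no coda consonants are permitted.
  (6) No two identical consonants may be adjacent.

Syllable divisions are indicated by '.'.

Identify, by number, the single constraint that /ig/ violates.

/ig/: syllable 1 coda /g/ has 1 consonant (> 0).
This is a violation of constraint 5: "Syllables are open: no coda consonants are permitted."
The remaining constraints (1, 2, 3, 4, 6) are satisfied.

5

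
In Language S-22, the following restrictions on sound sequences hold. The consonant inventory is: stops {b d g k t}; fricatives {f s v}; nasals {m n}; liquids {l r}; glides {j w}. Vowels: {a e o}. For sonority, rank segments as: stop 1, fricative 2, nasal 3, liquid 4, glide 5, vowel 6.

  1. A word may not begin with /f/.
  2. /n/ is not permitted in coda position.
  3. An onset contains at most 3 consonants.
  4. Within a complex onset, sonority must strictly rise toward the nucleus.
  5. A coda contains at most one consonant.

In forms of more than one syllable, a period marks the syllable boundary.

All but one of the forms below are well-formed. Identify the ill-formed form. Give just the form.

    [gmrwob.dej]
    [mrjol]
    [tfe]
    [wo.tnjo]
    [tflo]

[gmrwob.dej]

[gmrwob.dej] — violates constraint 3: syllable 1 onset /gmrw/ has 4 consonants (> 3) → ill-formed
[mrjol] — σ1 onset /mrj/ (3→4→5 rises), coda /l/ ok → well-formed
[tfe] — σ1 onset /tf/ (1→2 rises), coda /∅/ ok → well-formed
[wo.tnjo] — σ1 onset /w/, coda /∅/ ok; σ2 onset /tnj/ (1→3→5 rises), coda /∅/ ok → well-formed
[tflo] — σ1 onset /tfl/ (1→2→4 rises), coda /∅/ ok → well-formed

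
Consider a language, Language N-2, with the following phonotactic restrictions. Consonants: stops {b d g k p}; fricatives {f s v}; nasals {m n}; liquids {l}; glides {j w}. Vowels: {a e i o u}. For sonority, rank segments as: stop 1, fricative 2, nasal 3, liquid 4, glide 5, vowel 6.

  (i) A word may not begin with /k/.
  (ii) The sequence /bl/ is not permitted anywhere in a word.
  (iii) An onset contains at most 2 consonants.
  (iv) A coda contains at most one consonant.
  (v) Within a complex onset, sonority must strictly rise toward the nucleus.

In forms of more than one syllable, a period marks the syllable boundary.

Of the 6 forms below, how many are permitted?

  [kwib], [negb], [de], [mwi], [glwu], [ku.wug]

[kwib] — violates constraint (i): word begins with /k/ → not permitted
[negb] — violates constraint (iv): syllable 1 coda /gb/ has 2 consonants (> 1) → not permitted
[de] — σ1 onset /d/, coda /∅/ ok → permitted
[mwi] — σ1 onset /mw/ (3→5 rises), coda /∅/ ok → permitted
[glwu] — violates constraint (iii): syllable 1 onset /glw/ has 3 consonants (> 2) → not permitted
[ku.wug] — violates constraint (i): word begins with /k/ → not permitted
Permitted: [de], [mwi] → 2.

2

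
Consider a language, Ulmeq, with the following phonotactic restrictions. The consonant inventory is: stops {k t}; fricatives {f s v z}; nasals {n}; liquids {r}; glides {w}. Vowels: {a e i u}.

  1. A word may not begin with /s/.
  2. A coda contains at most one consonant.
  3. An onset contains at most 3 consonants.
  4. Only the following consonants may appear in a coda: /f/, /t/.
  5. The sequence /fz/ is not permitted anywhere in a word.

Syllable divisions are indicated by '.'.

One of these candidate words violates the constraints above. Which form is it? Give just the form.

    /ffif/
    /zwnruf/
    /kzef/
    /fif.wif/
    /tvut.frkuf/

/ffif/ — σ1 onset /ff/ (2C), coda /f/ ok → permitted
/zwnruf/ — violates constraint 3: syllable 1 onset /zwnr/ has 4 consonants (> 3) → not permitted
/kzef/ — σ1 onset /kz/ (2C), coda /f/ ok → permitted
/fif.wif/ — σ1 onset /f/, coda /f/ ok; σ2 onset /w/, coda /f/ ok → permitted
/tvut.frkuf/ — σ1 onset /tv/ (2C), coda /t/ ok; σ2 onset /frk/ (3C), coda /f/ ok → permitted

/zwnruf/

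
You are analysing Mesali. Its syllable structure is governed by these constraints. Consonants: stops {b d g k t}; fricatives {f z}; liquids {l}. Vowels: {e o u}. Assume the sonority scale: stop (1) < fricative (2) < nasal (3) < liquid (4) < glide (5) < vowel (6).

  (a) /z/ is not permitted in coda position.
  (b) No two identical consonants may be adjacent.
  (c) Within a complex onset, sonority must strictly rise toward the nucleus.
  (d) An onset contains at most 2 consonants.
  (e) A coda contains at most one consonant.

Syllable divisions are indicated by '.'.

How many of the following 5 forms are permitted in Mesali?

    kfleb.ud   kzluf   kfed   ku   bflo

2

kfleb.ud — violates constraint (d): syllable 1 onset /kfl/ has 3 consonants (> 2) → not permitted
kzluf — violates constraint (d): syllable 1 onset /kzl/ has 3 consonants (> 2) → not permitted
kfed — σ1 onset /kf/ (1→2 rises), coda /d/ ok → permitted
ku — σ1 onset /k/, coda /∅/ ok → permitted
bflo — violates constraint (d): syllable 1 onset /bfl/ has 3 consonants (> 2) → not permitted
Permitted: kfed, ku → 2.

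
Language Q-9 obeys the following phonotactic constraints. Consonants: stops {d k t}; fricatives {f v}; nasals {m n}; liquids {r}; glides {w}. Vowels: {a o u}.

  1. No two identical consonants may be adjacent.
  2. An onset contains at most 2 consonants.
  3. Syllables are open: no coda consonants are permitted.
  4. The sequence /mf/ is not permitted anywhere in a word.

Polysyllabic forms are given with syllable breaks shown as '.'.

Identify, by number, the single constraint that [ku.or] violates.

3

[ku.or]: syllable 2 coda /r/ has 1 consonant (> 0).
This is a violation of constraint 3: "Syllables are open: no coda consonants are permitted."
The remaining constraints (1, 2, 4) are satisfied.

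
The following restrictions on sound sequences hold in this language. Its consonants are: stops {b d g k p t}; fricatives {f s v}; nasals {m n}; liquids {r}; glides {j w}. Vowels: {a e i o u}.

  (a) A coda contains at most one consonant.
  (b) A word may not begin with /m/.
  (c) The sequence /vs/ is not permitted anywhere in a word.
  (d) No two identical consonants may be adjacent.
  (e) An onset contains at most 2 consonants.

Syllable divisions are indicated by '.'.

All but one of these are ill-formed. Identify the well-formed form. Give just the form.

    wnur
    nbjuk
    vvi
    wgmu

wnur

wnur — σ1 onset /wn/ (2C), coda /r/ ok → well-formed
nbjuk — violates constraint (e): syllable 1 onset /nbj/ has 3 consonants (> 2) → ill-formed
vvi — violates constraint (d): adjacent identical consonants /vv/ → ill-formed
wgmu — violates constraint (e): syllable 1 onset /wgm/ has 3 consonants (> 2) → ill-formed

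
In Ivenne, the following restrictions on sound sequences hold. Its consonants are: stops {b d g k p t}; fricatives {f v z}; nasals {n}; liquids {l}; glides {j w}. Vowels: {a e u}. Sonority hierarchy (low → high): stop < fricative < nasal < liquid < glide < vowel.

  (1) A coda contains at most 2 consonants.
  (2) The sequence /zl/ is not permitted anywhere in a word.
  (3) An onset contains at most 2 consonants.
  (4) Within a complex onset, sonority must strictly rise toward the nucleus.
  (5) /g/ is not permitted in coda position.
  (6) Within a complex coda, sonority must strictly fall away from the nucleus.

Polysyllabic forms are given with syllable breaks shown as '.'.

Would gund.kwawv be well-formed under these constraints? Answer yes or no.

gund.kwawv — σ1 onset /g/, coda /nd/ (3→1 falls) ok; σ2 onset /kw/ (1→5 rises), coda /wv/ (5→2 falls) ok → well-formed

yes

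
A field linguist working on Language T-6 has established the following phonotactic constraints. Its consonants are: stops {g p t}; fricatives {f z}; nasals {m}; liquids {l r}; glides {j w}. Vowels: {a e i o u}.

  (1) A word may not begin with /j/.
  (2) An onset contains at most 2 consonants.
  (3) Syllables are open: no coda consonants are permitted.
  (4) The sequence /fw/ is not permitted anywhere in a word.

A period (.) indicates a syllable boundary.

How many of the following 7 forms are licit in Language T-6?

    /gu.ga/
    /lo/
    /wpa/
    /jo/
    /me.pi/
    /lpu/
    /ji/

5

/gu.ga/ — σ1 onset /g/, coda /∅/ ok; σ2 onset /g/, coda /∅/ ok → licit
/lo/ — σ1 onset /l/, coda /∅/ ok → licit
/wpa/ — σ1 onset /wp/ (2C), coda /∅/ ok → licit
/jo/ — violates constraint 1: word begins with /j/ → illicit
/me.pi/ — σ1 onset /m/, coda /∅/ ok; σ2 onset /p/, coda /∅/ ok → licit
/lpu/ — σ1 onset /lp/ (2C), coda /∅/ ok → licit
/ji/ — violates constraint 1: word begins with /j/ → illicit
Licit: /gu.ga/, /lo/, /wpa/, /me.pi/, /lpu/ → 5.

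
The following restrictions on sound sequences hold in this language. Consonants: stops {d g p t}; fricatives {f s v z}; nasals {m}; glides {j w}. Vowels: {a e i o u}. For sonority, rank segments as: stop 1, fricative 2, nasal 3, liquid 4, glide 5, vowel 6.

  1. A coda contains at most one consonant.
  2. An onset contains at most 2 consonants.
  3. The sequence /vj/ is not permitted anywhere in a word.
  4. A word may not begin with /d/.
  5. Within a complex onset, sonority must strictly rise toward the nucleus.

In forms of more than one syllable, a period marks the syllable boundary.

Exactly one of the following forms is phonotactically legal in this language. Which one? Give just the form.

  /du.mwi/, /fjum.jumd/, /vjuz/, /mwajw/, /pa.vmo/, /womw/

/pa.vmo/

/du.mwi/ — violates constraint 4: word begins with /d/ → phonotactically illegal
/fjum.jumd/ — violates constraint 1: syllable 2 coda /md/ has 2 consonants (> 1) → phonotactically illegal
/vjuz/ — violates constraint 3: contains banned sequence /vj/ → phonotactically illegal
/mwajw/ — violates constraint 1: syllable 1 coda /jw/ has 2 consonants (> 1) → phonotactically illegal
/pa.vmo/ — σ1 onset /p/, coda /∅/ ok; σ2 onset /vm/ (2→3 rises), coda /∅/ ok → phonotactically legal
/womw/ — violates constraint 1: syllable 1 coda /mw/ has 2 consonants (> 1) → phonotactically illegal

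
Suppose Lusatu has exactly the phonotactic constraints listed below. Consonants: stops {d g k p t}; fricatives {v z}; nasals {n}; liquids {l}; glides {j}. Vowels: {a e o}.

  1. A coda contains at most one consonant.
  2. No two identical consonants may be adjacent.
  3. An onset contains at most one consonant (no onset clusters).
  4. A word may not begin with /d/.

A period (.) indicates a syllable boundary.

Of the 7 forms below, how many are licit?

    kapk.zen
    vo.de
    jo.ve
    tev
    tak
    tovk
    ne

kapk.zen — violates constraint 1: syllable 1 coda /pk/ has 2 consonants (> 1) → illicit
vo.de — σ1 onset /v/, coda /∅/ ok; σ2 onset /d/, coda /∅/ ok → licit
jo.ve — σ1 onset /j/, coda /∅/ ok; σ2 onset /v/, coda /∅/ ok → licit
tev — σ1 onset /t/, coda /v/ ok → licit
tak — σ1 onset /t/, coda /k/ ok → licit
tovk — violates constraint 1: syllable 1 coda /vk/ has 2 consonants (> 1) → illicit
ne — σ1 onset /n/, coda /∅/ ok → licit
Licit: vo.de, jo.ve, tev, tak, ne → 5.

5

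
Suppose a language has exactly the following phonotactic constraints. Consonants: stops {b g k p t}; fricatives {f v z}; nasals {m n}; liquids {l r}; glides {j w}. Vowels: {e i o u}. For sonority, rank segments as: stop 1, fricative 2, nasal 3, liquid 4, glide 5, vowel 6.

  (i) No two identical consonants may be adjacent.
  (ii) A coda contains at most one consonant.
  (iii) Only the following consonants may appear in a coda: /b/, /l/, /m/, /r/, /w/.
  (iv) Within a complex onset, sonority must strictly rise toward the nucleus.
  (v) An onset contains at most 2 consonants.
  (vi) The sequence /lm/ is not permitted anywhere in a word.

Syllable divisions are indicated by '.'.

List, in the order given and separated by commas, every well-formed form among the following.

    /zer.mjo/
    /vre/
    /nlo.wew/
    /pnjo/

/zer.mjo/ — σ1 onset /z/, coda /r/ ok; σ2 onset /mj/ (3→5 rises), coda /∅/ ok → well-formed
/vre/ — σ1 onset /vr/ (2→4 rises), coda /∅/ ok → well-formed
/nlo.wew/ — σ1 onset /nl/ (3→4 rises), coda /∅/ ok; σ2 onset /w/, coda /w/ ok → well-formed
/pnjo/ — violates constraint (v): syllable 1 onset /pnj/ has 3 consonants (> 2) → ill-formed

/zer.mjo/, /vre/, /nlo.wew/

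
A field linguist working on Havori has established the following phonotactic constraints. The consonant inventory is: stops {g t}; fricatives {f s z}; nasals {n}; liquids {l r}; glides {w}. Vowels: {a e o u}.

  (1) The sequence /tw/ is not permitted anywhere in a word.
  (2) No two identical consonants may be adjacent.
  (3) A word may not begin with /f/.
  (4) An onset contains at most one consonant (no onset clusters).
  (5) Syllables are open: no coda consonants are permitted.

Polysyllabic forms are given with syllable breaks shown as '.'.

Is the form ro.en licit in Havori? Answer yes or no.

no

ro.en — violates constraint 5: syllable 2 coda /n/ has 1 consonant (> 0) → illicit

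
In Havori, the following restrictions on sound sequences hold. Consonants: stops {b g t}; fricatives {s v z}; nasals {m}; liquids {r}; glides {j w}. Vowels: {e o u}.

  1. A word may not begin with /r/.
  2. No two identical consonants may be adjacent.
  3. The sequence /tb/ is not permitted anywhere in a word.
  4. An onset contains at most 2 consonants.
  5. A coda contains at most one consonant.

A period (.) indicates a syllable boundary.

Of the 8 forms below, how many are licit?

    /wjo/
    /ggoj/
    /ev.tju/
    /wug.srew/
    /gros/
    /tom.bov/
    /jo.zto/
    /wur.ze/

/wjo/ — σ1 onset /wj/ (2C), coda /∅/ ok → licit
/ggoj/ — violates constraint 2: adjacent identical consonants /gg/ → illicit
/ev.tju/ — σ1 onset /∅/, coda /v/ ok; σ2 onset /tj/ (2C), coda /∅/ ok → licit
/wug.srew/ — σ1 onset /w/, coda /g/ ok; σ2 onset /sr/ (2C), coda /w/ ok → licit
/gros/ — σ1 onset /gr/ (2C), coda /s/ ok → licit
/tom.bov/ — σ1 onset /t/, coda /m/ ok; σ2 onset /b/, coda /v/ ok → licit
/jo.zto/ — σ1 onset /j/, coda /∅/ ok; σ2 onset /zt/ (2C), coda /∅/ ok → licit
/wur.ze/ — σ1 onset /w/, coda /r/ ok; σ2 onset /z/, coda /∅/ ok → licit
Licit: /wjo/, /ev.tju/, /wug.srew/, /gros/, /tom.bov/, /jo.zto/, /wur.ze/ → 7.

7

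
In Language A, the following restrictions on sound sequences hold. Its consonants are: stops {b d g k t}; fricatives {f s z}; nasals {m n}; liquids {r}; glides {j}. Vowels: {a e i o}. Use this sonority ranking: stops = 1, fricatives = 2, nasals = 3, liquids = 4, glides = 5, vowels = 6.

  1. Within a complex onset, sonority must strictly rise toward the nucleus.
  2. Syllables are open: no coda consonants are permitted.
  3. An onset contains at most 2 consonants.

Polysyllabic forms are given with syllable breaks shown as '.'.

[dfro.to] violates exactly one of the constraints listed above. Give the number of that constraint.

[dfro.to]: syllable 1 onset /dfr/ has 3 consonants (> 2).
This is a violation of constraint 3: "An onset contains at most 2 consonants."
The remaining constraints (1, 2) are satisfied.

3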